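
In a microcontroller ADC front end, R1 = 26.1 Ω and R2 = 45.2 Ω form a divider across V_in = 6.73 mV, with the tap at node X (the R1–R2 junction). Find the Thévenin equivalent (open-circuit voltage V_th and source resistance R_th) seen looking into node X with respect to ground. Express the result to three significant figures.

V_th is the unloaded tap voltage: V_in · R2/(R1+R2) = 6.73 × 0.6339 = 4.266 mV.
Zeroing V_in shorts the top of R1 to ground, so R_th = R1 ‖ R2 = 16.55 Ω.

V_th ≈ 4.27 mV, R_th ≈ 16.5 Ω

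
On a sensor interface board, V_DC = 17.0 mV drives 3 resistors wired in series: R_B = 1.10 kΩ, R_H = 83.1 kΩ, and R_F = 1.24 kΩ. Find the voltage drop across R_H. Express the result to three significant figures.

Series total: ΣR = 1.10 + 83.1 + 1.24 = 85.44 kΩ.
Voltage divider: V = V_DC · (83.10 / 85.44) = 17.0 × 0.9726 = 16.53 mV.

V ≈ 16.5 mV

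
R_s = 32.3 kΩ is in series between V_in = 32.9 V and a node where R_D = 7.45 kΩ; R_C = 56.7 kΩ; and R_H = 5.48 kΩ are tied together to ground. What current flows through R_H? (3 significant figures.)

I ≈ 0.509 mA

Combine the parallel branches: R_p = (1/7.45 + 1/56.7 + 1/5.48)⁻¹ = 2.991 kΩ.
V_A = 32.9 × 2.991/35.29 = 2.788 V.
I(R_H) = V_A / R_H = 2.788/5.48 = 0.5088 mA.
(Check via current divider: I_total = 0.9323 mA; share G_k/ΣG = 0.5458 → same result.)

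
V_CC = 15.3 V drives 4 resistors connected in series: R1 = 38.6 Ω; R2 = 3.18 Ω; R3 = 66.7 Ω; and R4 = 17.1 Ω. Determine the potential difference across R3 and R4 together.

V ≈ 10.2 V

Total series resistance ΣR = 38.6 + 3.18 + 66.7 + 17.1 = 125.6 Ω.
R_{R3..R4} = 66.7 + 17.1 = 83.80 Ω.
Voltage divider: V = V_CC · (83.80 / 125.6) = 15.3 × 0.6673 = 10.21 V.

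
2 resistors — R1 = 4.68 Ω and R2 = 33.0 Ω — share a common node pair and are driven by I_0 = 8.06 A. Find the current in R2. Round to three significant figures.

For two parallel branches, I_k = I_0 · (other R)/(sum of R).
So I = 8.06 × 4.68/37.68 = 1.001 A.

I ≈ 1.00 A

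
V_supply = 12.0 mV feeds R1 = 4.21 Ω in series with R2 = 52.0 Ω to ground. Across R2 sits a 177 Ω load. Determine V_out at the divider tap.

The load sits in parallel with R2, giving an effective lower resistance R2' = R2·R_L/(R2+R_L) = 40.19 Ω.
Then V_out = V_supply · R2'/(R1 + R2') = 12.0 × 40.19/44.40 = 10.86 mV.

V_out ≈ 10.9 mV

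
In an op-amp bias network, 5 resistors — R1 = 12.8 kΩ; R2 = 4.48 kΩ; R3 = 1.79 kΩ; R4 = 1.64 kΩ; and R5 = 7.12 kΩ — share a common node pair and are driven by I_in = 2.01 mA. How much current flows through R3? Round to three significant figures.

I ≈ 0.697 mA

ΣG = 1/12.8 + 1/4.48 + 1/1.79 + 1/1.64 + 1/7.12 = 1.610.
By the current-divider rule, I = I_in · G_k/ΣG = 2.01 × 0.3469 = 0.6974 mA.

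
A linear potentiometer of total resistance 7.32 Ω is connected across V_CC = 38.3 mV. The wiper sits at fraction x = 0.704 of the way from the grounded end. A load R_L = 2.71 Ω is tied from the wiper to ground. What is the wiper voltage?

Split the track: R_lower = x·R_p = 5.153 Ω, R_upper = (1−x)·R_p = 2.167 Ω.
(x·R_p) ‖ R_L = 1.776 Ω.
Loaded-divider output: V_out = 38.3 × 0.4505 = 17.25 mV.

V_out ≈ 17.3 mV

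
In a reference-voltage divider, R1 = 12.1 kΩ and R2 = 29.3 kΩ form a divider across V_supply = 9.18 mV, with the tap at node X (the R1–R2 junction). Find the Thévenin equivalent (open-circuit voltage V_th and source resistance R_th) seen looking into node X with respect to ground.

Open-circuit (no load on X): V_th = V_supply · R2/(R1 + R2) = 9.18 × 29.3/(12.10 + 29.3) = 6.497 mV.
Zeroing V_supply shorts the top of R1 to ground, so R_th = R1 ‖ R2 = 8.564 kΩ.

V_th ≈ 6.50 mV, R_th ≈ 8.56 kΩ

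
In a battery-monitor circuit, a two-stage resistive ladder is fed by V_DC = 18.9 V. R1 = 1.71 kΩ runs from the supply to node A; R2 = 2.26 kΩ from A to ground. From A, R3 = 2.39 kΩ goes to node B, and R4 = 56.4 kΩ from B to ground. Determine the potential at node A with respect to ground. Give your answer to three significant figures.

V_A ≈ 10.6 V

Node A sees R2 in parallel with the series input of stage 2, R3 + R4 = 58.79 kΩ.
R2 ‖ (R3+R4) = 2.176 kΩ.
First divider: V_A = V_DC · 2.176/(1.71 + 2.176) = 10.58 V.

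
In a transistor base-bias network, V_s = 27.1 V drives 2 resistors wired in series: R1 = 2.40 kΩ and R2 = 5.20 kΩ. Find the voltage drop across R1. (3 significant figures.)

V ≈ 8.56 V

Series total: ΣR = 2.40 + 5.20 = 7.600 kΩ.
V = V_s · R/ΣR = 27.1 × 0.3158 = 8.558 V.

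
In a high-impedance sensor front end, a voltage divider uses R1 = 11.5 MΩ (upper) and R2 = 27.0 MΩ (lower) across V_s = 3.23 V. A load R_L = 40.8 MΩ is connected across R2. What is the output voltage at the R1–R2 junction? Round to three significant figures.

R2 ‖ R_L = (27.0 × 40.8)/(27.0 + 40.8) = 16.25 MΩ.
Now apply the divider: V_out = 3.23 × 0.5856 = 1.891 V.

V_out ≈ 1.89 V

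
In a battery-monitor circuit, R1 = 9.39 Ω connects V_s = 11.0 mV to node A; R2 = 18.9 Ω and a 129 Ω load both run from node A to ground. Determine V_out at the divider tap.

First combine the lower leg with the load: R2 ‖ R_L = 16.48 Ω.
Then V_out = V_s · R2'/(R1 + R2') = 11.0 × 16.48/25.87 = 7.008 mV.
(Unloaded it would be 7.35 mV; the load pulls it down.)

V_out ≈ 7.01 mV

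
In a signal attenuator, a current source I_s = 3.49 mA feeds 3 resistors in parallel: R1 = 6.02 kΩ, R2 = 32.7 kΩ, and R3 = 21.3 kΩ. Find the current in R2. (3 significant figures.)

ΣG = 1/6.02 + 1/32.7 + 1/21.3 = 0.2436.
By the current-divider rule, I = I_s · G_k/ΣG = 3.49 × 0.1255 = 0.4381 mA.

I ≈ 0.438 mA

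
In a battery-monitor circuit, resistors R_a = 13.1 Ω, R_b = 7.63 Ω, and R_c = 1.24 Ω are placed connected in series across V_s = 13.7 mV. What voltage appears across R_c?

Series total: ΣR = 13.1 + 7.63 + 1.24 = 21.97 Ω.
Voltage divider: V = V_s · (1.240 / 21.97) = 13.7 × 0.05644 = 0.7732 mV.

V ≈ 0.773 mV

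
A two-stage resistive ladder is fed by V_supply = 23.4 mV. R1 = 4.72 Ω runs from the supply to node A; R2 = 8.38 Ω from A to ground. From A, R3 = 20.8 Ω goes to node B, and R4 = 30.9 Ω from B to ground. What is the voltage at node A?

Looking into the second stage from A: R3 + R4 = 51.70 Ω appears in parallel with R2.
R2 ‖ (R3+R4) = 7.211 Ω.
V_A = 23.4 × 7.211/(4.72 + 7.211) = 14.14 mV.

V_A ≈ 14.1 mV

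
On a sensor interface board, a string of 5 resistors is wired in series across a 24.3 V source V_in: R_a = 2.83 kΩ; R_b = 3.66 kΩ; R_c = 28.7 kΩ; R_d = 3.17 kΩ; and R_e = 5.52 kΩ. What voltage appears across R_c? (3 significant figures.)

Total series resistance ΣR = 2.83 + 3.66 + 28.7 + 3.17 + 5.52 = 43.88 kΩ.
V = V_in · R/ΣR = 24.3 × 0.6541 = 15.89 V.

V ≈ 15.9 V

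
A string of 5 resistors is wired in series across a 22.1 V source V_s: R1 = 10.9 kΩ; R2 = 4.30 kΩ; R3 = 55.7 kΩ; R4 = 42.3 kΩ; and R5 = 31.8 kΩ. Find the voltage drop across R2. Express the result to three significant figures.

Series total: ΣR = 10.9 + 4.30 + 55.7 + 42.3 + 31.8 = 145.0 kΩ.
V = V_s · R/ΣR = 22.1 × 0.02966 = 0.6554 V.

V ≈ 0.655 V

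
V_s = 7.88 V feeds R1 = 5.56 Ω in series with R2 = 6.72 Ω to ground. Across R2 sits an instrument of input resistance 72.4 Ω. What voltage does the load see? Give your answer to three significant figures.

V_out ≈ 4.14 V

R2 ‖ R_L = (6.72 × 72.4)/(6.72 + 72.4) = 6.149 Ω.
Then V_out = V_s · R2'/(R1 + R2') = 7.88 × 6.149/11.71 = 4.138 V.
(Unloaded it would be 4.31 V; the load pulls it down.)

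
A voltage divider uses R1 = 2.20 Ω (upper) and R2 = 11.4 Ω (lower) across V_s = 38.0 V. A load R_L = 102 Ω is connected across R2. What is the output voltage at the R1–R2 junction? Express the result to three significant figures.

V_out ≈ 31.3 V

R2 ‖ R_L = (11.4 × 102)/(11.4 + 102) = 10.25 Ω.
Now apply the divider: V_out = 38.0 × 0.8233 = 31.29 V.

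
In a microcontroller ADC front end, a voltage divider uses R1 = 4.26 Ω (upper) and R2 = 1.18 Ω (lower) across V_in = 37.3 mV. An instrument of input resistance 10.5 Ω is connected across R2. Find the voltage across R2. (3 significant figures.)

V_out ≈ 7.44 mV

The load sits in parallel with R2, giving an effective lower resistance R2' = R2·R_L/(R2+R_L) = 1.061 Ω.
Voltage divider with the loaded lower leg: V_out = 37.3 × 1.061/(4.26 + 1.061) = 37.3 × 0.1994 = 7.436 mV.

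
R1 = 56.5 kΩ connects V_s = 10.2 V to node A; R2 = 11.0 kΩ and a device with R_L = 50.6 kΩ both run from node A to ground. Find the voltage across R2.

The load sits in parallel with R2, giving an effective lower resistance R2' = R2·R_L/(R2+R_L) = 9.036 kΩ.
Then V_out = V_s · R2'/(R1 + R2') = 10.2 × 9.036/65.54 = 1.406 V.
(Unloaded it would be 1.66 V; the load pulls it down.)

V_out ≈ 1.41 V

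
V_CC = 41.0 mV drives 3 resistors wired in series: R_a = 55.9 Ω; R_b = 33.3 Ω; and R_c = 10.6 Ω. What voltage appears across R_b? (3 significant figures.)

V ≈ 13.7 mV

ΣR = 55.9 + 33.3 + 10.6 = 99.80 Ω.
By the voltage-divider rule, V = 41.0 × 33.30/99.80 = 13.68 mV.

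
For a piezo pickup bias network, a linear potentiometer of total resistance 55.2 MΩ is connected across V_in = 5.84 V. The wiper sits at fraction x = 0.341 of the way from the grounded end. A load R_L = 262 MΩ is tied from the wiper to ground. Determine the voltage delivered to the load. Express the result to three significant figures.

The pot divides into 36.38 MΩ above the wiper and 18.82 MΩ below.
(x·R_p) ‖ R_L = 17.56 MΩ.
Then V_out = V_in · 17.56/(36.38 + 17.56) = 1.901 V.
(Unloaded: V_out = x·V_in = 1.99 V.)

V_out ≈ 1.90 V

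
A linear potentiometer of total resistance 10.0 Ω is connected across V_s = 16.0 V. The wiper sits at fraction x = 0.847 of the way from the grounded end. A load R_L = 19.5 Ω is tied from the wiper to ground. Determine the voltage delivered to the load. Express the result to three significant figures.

V_out ≈ 12.7 V

Split the track: R_lower = x·R_p = 8.470 Ω, R_upper = (1−x)·R_p = 1.530 Ω.
R_L loads the lower segment: effective lower R = 5.905 Ω.
Then V_out = V_s · 5.905/(1.530 + 5.905) = 12.71 V.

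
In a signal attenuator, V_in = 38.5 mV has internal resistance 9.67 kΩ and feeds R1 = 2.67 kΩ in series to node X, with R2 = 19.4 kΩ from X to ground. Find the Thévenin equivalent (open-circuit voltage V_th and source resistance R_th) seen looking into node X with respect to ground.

V_th ≈ 23.5 mV, R_th ≈ 7.54 kΩ

R1' = 9.67 + 2.67 = 12.34 kΩ (source resistance + R1).
With X open, the divider is unloaded: V_th = 38.5 × 19.4/31.74 = 23.53 mV.
Zeroing V_in shorts the top of R1' to ground, so R_th = R1' ‖ R2 = 7.542 kΩ.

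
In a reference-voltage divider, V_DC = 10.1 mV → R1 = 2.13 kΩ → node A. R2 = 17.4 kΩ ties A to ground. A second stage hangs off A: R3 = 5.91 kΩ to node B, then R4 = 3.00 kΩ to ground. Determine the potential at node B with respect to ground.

V_B ≈ 2.50 mV

Looking into the second stage from A: R3 + R4 = 8.910 kΩ appears in parallel with R2.
Effective lower resistance at A: R2 ‖ 8.910 = 5.893 kΩ.
First divider: V_A = V_DC · 5.893/(2.13 + 5.893) = 7.418 mV.
V_B = V_A × 0.3367 = 2.498 mV.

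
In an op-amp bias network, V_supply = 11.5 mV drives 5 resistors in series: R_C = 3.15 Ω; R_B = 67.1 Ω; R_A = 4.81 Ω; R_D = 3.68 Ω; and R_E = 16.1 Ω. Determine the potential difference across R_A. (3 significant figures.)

V ≈ 0.583 mV

ΣR = 3.15 + 67.1 + 4.81 + 3.68 + 16.1 = 94.84 Ω.
V = V_supply · R/ΣR = 11.5 × 0.05072 = 0.5832 mV.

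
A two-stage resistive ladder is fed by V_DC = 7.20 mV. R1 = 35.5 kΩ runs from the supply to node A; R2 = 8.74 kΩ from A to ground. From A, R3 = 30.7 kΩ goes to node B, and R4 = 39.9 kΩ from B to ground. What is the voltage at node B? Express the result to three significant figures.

Looking into the second stage from A: R3 + R4 = 70.60 kΩ appears in parallel with R2.
R2 ‖ (R3+R4) = 7.777 kΩ.
First divider: V_A = V_DC · 7.777/(35.5 + 7.777) = 1.294 mV.
Then the unloaded second divider: V_B = V_A × R4/(R3+R4) = 1.294 × 0.5652 = 0.7312 mV.

V_B ≈ 0.731 mV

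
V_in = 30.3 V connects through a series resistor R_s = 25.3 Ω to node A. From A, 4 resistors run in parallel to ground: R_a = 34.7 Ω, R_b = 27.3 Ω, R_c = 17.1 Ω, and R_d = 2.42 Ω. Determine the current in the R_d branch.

I ≈ 0.858 A

Parallel bank: R_p = 1/(1/34.7 + 1/27.3 + 1/17.1 + 1/2.42) = 1.862 Ω.
Node voltage V_A = V_in · R_p/(R_s + R_p) = 30.3 × 0.06854 = 2.077 V.
I(R_d) = V_A / R_d = 2.077/2.42 = 0.8582 A.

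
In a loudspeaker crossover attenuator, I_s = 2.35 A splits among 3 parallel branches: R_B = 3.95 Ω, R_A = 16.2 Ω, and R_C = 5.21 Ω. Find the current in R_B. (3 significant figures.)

I ≈ 1.17 A

Conductances: ΣG = 1/3.95 + 1/16.2 + 1/5.21 = 0.5068 (1/Ω).
Current divider: I(R_B) = I_s · G_k/ΣG = 2.35 × (0.2532/0.5068) = 2.35 × 0.4995 = 1.174 A.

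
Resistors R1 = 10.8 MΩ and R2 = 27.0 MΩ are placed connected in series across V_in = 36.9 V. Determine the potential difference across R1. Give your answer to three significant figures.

V ≈ 10.5 V

Series total: ΣR = 10.8 + 27.0 = 37.80 MΩ.
Voltage divider: V = V_in · (10.80 / 37.80) = 36.9 × 0.2857 = 10.54 V.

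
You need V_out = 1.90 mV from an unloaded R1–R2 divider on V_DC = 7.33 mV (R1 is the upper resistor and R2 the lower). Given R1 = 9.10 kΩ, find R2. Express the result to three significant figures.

R2 ≈ 3.18 kΩ

The divider ratio is R2/(R1+R2) = 1.90/7.33 = 0.2592.
Rearranging, R2 = R1·k/(1−k) = 9.10 × 0.3499 = 3.184 kΩ.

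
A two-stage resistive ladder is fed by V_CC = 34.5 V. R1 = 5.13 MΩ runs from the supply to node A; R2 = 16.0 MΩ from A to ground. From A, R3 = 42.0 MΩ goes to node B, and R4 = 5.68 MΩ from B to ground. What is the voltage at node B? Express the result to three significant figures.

Looking into the second stage from A: R3 + R4 = 47.68 MΩ appears in parallel with R2.
R2 ‖ (R3+R4) = 11.98 MΩ.
So V_A = 34.5 × 0.7002 = 24.16 V.
V_B = V_A × 0.1191 = 2.878 V.

V_B ≈ 2.88 V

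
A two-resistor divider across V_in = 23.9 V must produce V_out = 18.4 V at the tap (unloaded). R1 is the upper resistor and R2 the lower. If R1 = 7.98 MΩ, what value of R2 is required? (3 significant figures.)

V_out/V_in = R2/(R1+R2) = 0.7699.
R2 = R1 · 0.7699/(1 − 0.7699) = 26.70 MΩ.

R2 ≈ 26.7 MΩ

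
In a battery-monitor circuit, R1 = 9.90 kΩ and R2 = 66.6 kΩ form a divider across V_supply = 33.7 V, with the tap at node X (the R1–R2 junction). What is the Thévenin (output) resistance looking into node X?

With V_supply suppressed (replaced by a short), R_th = R1 ‖ R2 = (9.900 × 66.6)/(9.900 + 66.6) = 8.619 kΩ.

R_th ≈ 8.62 kΩ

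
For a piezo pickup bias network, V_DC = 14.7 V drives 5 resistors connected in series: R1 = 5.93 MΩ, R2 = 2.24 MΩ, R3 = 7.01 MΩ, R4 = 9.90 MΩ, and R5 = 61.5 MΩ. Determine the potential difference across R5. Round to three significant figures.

Series total: ΣR = 5.93 + 2.24 + 7.01 + 9.90 + 61.5 = 86.58 MΩ.
Voltage divider: V = V_DC · (61.50 / 86.58) = 14.7 × 0.7103 = 10.44 V.

V ≈ 10.4 V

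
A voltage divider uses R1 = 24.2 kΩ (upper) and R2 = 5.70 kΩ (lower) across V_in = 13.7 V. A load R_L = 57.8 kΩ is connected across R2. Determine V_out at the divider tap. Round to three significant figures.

First combine the lower leg with the load: R2 ‖ R_L = 5.188 kΩ.
Now apply the divider: V_out = 13.7 × 0.1765 = 2.419 V.

V_out ≈ 2.42 V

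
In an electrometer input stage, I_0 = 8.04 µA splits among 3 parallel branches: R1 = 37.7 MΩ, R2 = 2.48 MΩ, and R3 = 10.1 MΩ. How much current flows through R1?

ΣG = 1/37.7 + 1/2.48 + 1/10.1 = 0.5288.
Current divider: I(R1) = I_0 · G_k/ΣG = 8.04 × (0.02653/0.5288) = 8.04 × 0.05016 = 0.4033 µA.

I ≈ 0.403 µA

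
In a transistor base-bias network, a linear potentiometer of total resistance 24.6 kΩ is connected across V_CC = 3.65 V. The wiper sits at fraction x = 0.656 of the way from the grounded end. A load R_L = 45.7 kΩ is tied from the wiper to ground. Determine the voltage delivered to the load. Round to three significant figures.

Lower segment x·R_p = 16.14 kΩ; upper segment (1−x)·R_p = 8.462 kΩ.
R_L loads the lower segment: effective lower R = 11.93 kΩ.
V_out = 3.65 × 11.93/(8.462 + 11.93) = 2.135 V.

V_out ≈ 2.14 V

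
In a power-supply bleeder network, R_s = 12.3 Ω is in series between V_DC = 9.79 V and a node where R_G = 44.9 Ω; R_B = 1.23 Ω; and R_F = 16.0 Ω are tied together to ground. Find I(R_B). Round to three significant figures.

I ≈ 0.661 A

Combine the parallel branches: R_p = (1/44.9 + 1/1.23 + 1/16.0)⁻¹ = 1.114 Ω.
V_A = 9.79 × 1.114/13.41 = 0.8129 V.
I(R_B) = V_A / R_B = 0.8129/1.23 = 0.6609 A.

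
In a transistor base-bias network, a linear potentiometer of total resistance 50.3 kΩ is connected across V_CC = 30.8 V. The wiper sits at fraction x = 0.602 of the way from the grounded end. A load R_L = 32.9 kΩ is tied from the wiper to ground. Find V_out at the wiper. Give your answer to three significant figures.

V_out ≈ 13.6 V

The pot divides into 20.02 kΩ above the wiper and 30.28 kΩ below.
Lower segment in parallel with the load: 30.28 ‖ 32.9 = 15.77 kΩ.
Loaded-divider output: V_out = 30.8 × 0.4406 = 13.57 V.
(Unloaded: V_out = x·V_CC = 18.5 V.)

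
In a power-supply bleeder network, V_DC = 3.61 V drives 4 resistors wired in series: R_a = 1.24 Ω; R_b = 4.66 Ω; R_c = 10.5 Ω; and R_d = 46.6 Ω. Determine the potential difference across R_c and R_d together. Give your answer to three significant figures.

Total series resistance ΣR = 1.24 + 4.66 + 10.5 + 46.6 = 63.00 Ω.
R_{R_c..R_d} = 10.5 + 46.6 = 57.10 Ω.
By the voltage-divider rule, V = 3.61 × 57.10/63.00 = 3.272 V.

V ≈ 3.27 V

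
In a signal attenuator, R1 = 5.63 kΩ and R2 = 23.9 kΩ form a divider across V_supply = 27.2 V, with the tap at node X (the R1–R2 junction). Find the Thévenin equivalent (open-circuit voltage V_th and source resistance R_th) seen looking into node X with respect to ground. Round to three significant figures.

V_th ≈ 22.0 V, R_th ≈ 4.56 kΩ

With X open, the divider is unloaded: V_th = 27.2 × 23.9/29.53 = 22.01 V.
Zeroing V_supply shorts the top of R1 to ground, so R_th = R1 ‖ R2 = 4.557 kΩ.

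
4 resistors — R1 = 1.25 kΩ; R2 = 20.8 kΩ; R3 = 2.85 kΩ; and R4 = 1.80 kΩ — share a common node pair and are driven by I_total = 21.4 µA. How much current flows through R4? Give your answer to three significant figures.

I ≈ 6.78 µA

Conductances: ΣG = 1/1.25 + 1/20.8 + 1/2.85 + 1/1.80 = 1.755 (1/kΩ).
Current divider: I(R4) = I_total · G_k/ΣG = 21.4 × (0.5556/1.755) = 21.4 × 0.3166 = 6.776 µA.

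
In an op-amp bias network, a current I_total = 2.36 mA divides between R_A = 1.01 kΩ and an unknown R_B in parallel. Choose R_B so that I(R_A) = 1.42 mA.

Two-branch current divider: I_A = I_total · R_B/(R_A + R_B).
1.42/2.36 = R_B/(R_A + R_B) → R_B = R_A · (0.6017)/(1 − 0.6017) = 1.01 × 1.511 = 1.526 kΩ.

R_B ≈ 1.53 kΩ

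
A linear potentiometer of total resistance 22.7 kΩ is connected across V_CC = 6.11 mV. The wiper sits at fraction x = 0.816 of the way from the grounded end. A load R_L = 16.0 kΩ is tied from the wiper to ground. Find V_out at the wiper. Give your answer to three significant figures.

V_out ≈ 4.11 mV

Lower segment x·R_p = 18.52 kΩ; upper segment (1−x)·R_p = 4.177 kΩ.
Lower segment in parallel with the load: 18.52 ‖ 16.0 = 8.585 kΩ.
V_out = 6.11 × 8.585/(4.177 + 8.585) = 4.110 mV.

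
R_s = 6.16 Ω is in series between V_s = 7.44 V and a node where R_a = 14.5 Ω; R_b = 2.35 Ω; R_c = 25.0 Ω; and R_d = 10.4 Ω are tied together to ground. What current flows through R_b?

I ≈ 0.648 A

Combine the parallel branches: R_p = (1/14.5 + 1/2.35 + 1/25.0 + 1/10.4)⁻¹ = 1.586 Ω.
Node voltage V_A = V_s · R_p/(R_s + R_p) = 7.44 × 0.2047 = 1.523 V.
I(R_b) = V_A / R_b = 1.523/2.35 = 0.6481 A.
(Equivalently: I_total = 0.9605 A, then current-divider fraction G_k/ΣG = 0.6747.)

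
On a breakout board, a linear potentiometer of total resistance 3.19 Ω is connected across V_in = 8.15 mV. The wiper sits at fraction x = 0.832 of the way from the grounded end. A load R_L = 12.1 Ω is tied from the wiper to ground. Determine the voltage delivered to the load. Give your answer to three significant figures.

Split the track: R_lower = x·R_p = 2.654 Ω, R_upper = (1−x)·R_p = 0.5359 Ω.
Lower segment in parallel with the load: 2.654 ‖ 12.1 = 2.177 Ω.
V_out = 8.15 × 2.177/(0.5359 + 2.177) = 6.540 mV.

V_out ≈ 6.54 mV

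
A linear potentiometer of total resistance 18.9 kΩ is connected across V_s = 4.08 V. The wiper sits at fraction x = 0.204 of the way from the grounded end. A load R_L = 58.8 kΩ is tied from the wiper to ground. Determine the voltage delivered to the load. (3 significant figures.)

Lower segment x·R_p = 3.856 kΩ; upper segment (1−x)·R_p = 15.04 kΩ.
(x·R_p) ‖ R_L = 3.618 kΩ.
V_out = 4.08 × 3.618/(15.04 + 3.618) = 0.7910 V.

V_out ≈ 0.791 V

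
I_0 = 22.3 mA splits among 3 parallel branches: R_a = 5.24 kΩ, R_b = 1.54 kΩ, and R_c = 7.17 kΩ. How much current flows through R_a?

I ≈ 4.34 mA

Conductances: ΣG = 1/5.24 + 1/1.54 + 1/7.17 = 0.9797 (1/kΩ).
By the current-divider rule, I = I_0 · G_k/ΣG = 22.3 × 0.1948 = 4.344 mA.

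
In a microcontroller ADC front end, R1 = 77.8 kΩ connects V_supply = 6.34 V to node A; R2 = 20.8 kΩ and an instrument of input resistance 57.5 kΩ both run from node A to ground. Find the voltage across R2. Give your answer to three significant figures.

R2 ‖ R_L = (20.8 × 57.5)/(20.8 + 57.5) = 15.27 kΩ.
Then V_out = V_supply · R2'/(R1 + R2') = 6.34 × 15.27/93.07 = 1.040 V.

V_out ≈ 1.04 V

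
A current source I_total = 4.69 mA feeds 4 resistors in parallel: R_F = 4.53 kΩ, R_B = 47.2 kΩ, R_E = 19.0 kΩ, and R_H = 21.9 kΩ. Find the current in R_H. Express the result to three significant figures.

ΣG = 1/4.53 + 1/47.2 + 1/19.0 + 1/21.9 = 0.3402.
Current divider: I(R_H) = I_total · G_k/ΣG = 4.69 × (0.04566/0.3402) = 4.69 × 0.1342 = 0.6294 mA.

I ≈ 0.629 mA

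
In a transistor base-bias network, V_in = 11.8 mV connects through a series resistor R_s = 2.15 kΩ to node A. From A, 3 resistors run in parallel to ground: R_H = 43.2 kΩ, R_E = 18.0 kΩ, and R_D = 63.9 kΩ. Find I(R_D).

I ≈ 0.154 µA

Combine the parallel branches: R_p = (1/43.2 + 1/18.0 + 1/63.9)⁻¹ = 10.60 kΩ.
V_A by voltage divider: V_A = 11.8 × 10.60/(2.15 + 10.60) = 9.810 mV.
I(R_D) = V_A / R_D = 9.810/63.9 = 0.1535 µA.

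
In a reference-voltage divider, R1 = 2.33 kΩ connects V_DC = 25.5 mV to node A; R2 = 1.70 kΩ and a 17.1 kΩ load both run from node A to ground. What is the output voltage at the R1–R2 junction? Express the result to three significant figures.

R2 ‖ R_L = (1.70 × 17.1)/(1.70 + 17.1) = 1.546 kΩ.
Now apply the divider: V_out = 25.5 × 0.3989 = 10.17 mV.

V_out ≈ 10.2 mV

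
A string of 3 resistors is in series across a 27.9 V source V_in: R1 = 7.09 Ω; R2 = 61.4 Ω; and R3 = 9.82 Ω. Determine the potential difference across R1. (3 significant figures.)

V ≈ 2.53 V

Series total: ΣR = 7.09 + 61.4 + 9.82 = 78.31 Ω.
By the voltage-divider rule, V = 27.9 × 7.090/78.31 = 2.526 V.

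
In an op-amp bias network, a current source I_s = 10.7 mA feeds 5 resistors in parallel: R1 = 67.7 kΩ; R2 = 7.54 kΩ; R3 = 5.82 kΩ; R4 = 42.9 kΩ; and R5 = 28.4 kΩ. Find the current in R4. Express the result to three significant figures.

Total conductance ΣG = 1/67.7 + 1/7.54 + 1/5.82 + 1/42.9 + 1/28.4 = 0.3777 (units of 1/kΩ).
By the current-divider rule, I = I_s · G_k/ΣG = 10.7 × 0.06171 = 0.6603 mA.

I ≈ 0.660 mA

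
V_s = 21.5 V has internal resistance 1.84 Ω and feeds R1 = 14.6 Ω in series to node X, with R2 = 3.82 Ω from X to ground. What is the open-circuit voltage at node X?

V_th ≈ 4.05 V

R1' = 1.84 + 14.6 = 16.44 Ω (source resistance + R1).
Open-circuit (no load on X): V_th = V_s · R2/(R1' + R2) = 21.5 × 3.82/(16.44 + 3.82) = 4.054 V.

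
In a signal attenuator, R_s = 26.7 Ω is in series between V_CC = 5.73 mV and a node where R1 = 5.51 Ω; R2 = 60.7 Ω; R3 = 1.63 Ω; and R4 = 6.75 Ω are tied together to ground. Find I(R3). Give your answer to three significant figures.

Parallel bank: R_p = 1/(1/5.51 + 1/60.7 + 1/1.63 + 1/6.75) = 1.042 Ω.
Node voltage V_A = V_CC · R_p/(R_s + R_p) = 5.73 × 0.03756 = 0.2152 mV.
I(R3) = V_A / R3 = 0.2152/1.63 = 0.1320 mA.
(Equivalently: I_total = 0.2065 mA, then current-divider fraction G_k/ΣG = 0.6393.)

I ≈ 0.132 mA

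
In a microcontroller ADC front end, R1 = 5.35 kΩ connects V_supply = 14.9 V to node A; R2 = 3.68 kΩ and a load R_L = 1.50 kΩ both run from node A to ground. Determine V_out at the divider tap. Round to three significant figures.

First combine the lower leg with the load: R2 ‖ R_L = 1.066 kΩ.
Voltage divider with the loaded lower leg: V_out = 14.9 × 1.066/(5.35 + 1.066) = 14.9 × 0.1661 = 2.475 V.
(Unloaded it would be 6.07 V; the load pulls it down.)

V_out ≈ 2.47 V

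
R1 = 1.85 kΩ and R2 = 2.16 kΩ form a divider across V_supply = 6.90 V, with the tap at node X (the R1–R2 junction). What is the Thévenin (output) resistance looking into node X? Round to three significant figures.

R_th ≈ 0.997 kΩ

With V_supply suppressed (replaced by a short), R_th = R1 ‖ R2 = (1.850 × 2.16)/(1.850 + 2.16) = 0.9965 kΩ.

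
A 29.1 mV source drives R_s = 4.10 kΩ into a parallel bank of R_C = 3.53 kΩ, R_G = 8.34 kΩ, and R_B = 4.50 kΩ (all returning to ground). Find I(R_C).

I ≈ 2.31 µA

Equivalent of the parallel group: R_p = 1.599 kΩ.
Node voltage V_A = V_DC · R_p/(R_s + R_p) = 29.1 × 0.2806 = 8.165 mV.
Branch current I = V_A/R_C = 8.165/3.53 = 2.313 µA.
(Equivalently: I_total = 5.106 µA, then current-divider fraction G_k/ΣG = 0.4530.)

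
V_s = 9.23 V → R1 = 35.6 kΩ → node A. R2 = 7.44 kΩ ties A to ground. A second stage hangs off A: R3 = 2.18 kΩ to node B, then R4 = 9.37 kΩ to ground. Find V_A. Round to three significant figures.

Looking into the second stage from A: R3 + R4 = 11.55 kΩ appears in parallel with R2.
R2 ‖ (R3+R4) = 4.525 kΩ.
First divider: V_A = V_s · 4.525/(35.6 + 4.525) = 1.041 V.

V_A ≈ 1.04 V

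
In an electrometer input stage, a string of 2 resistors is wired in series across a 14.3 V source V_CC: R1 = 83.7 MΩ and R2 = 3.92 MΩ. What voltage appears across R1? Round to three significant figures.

V ≈ 13.7 V

ΣR = 83.7 + 3.92 = 87.62 MΩ.
Voltage divider: V = V_CC · (83.70 / 87.62) = 14.3 × 0.9553 = 13.66 V.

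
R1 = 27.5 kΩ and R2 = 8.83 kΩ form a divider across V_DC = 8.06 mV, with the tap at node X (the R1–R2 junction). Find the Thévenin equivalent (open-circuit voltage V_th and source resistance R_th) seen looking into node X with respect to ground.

With X open, the divider is unloaded: V_th = 8.06 × 8.83/36.33 = 1.959 mV.
Looking into X with the source shorted: R_th = R1·R2/(R1+R2) = 27.50 × 8.83/36.33 = 6.684 kΩ.

V_th ≈ 1.96 mV, R_th ≈ 6.68 kΩ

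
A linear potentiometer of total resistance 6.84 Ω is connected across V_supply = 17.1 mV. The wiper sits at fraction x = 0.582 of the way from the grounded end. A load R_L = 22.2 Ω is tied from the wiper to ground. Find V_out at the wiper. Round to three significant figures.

The pot divides into 2.859 Ω above the wiper and 3.981 Ω below.
Lower segment in parallel with the load: 3.981 ‖ 22.2 = 3.376 Ω.
Loaded-divider output: V_out = 17.1 × 0.5414 = 9.258 mV.
(Unloaded: V_out = x·V_supply = 9.95 mV.)

V_out ≈ 9.26 mV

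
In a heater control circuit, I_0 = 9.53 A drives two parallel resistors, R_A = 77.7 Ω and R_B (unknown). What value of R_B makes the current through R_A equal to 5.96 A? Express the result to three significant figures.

R_B ≈ 130 Ω

Two-branch current divider: I_A = I_0 · R_B/(R_A + R_B).
With f = 0.6254, R_B = R_A · f/(1−f) = 77.7 × 1.669 = 129.7 Ω.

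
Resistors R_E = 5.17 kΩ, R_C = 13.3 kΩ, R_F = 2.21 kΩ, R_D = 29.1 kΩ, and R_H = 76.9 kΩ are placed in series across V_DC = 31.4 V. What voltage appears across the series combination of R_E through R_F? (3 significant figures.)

ΣR = 5.17 + 13.3 + 2.21 + 29.1 + 76.9 = 126.7 kΩ.
R_{R_E..R_F} = 5.17 + 13.3 + 2.21 = 20.68 kΩ.
V = V_DC · R/ΣR = 31.4 × 0.1632 = 5.126 V.

V ≈ 5.13 V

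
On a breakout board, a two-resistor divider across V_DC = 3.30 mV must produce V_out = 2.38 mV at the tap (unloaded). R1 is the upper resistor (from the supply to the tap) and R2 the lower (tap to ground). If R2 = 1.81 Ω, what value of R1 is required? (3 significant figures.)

Required fraction k = V_out/V_DC = 0.7212.
Rearranging, R1 = R2·(1−k)/k = 1.81 × 0.3866 = 0.6997 Ω.

R1 ≈ 0.700 Ω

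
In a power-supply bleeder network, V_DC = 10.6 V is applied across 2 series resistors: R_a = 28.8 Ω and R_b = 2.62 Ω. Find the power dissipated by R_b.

P ≈ 0.298 W

The common current is I = 10.6/31.42 = 0.3374 A.
P = I²R = 0.1138 × 2.62 = 0.2982 W.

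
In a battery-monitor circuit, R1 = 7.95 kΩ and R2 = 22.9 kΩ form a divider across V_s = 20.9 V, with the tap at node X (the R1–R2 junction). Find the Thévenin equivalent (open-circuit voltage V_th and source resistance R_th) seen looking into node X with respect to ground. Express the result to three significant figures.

V_th ≈ 15.5 V, R_th ≈ 5.90 kΩ

Open-circuit (no load on X): V_th = V_s · R2/(R1 + R2) = 20.9 × 22.9/(7.950 + 22.9) = 15.51 V.
With V_s suppressed (replaced by a short), R_th = R1 ‖ R2 = (7.950 × 22.9)/(7.950 + 22.9) = 5.901 kΩ.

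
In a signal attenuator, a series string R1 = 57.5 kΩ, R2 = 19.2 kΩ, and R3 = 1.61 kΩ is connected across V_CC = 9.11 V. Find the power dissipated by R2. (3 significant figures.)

Series current I = V_CC/ΣR = 9.11/78.31 = 0.1163 mA.
P(R2) = I²·R2 = (0.1163)² × 19.2 = 0.2598 mW.

P ≈ 0.260 mW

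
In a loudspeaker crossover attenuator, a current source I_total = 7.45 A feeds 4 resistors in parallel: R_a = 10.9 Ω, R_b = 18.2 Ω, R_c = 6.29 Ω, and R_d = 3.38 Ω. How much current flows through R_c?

I ≈ 1.97 A

Total conductance ΣG = 1/10.9 + 1/18.2 + 1/6.29 + 1/3.38 = 0.6015 (units of 1/Ω).
By the current-divider rule, I = I_total · G_k/ΣG = 7.45 × 0.2643 = 1.969 A.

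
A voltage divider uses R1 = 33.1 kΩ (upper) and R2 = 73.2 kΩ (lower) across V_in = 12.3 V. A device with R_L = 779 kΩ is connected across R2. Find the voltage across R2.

V_out ≈ 8.23 V

First combine the lower leg with the load: R2 ‖ R_L = 66.91 kΩ.
Now apply the divider: V_out = 12.3 × 0.6690 = 8.229 V.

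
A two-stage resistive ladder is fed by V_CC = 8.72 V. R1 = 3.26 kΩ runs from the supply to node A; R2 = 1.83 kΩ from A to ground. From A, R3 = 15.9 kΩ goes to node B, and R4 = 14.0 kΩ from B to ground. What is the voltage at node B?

V_B ≈ 1.41 V

Node A sees R2 in parallel with the series input of stage 2, R3 + R4 = 29.90 kΩ.
Effective lower resistance at A: R2 ‖ 29.90 = 1.724 kΩ.
So V_A = 8.72 × 0.3460 = 3.017 V.
Then the unloaded second divider: V_B = V_A × R4/(R3+R4) = 3.017 × 0.4682 = 1.413 V.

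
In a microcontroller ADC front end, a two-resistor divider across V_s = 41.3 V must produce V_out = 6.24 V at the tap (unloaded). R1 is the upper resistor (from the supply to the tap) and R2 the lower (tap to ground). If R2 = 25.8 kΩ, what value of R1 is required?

V_out/V_s = R2/(R1+R2) = 0.1511.
So R1 = R2 · (V_s/V_out − 1) = 25.8 × (41.3/6.24 − 1) = 25.8 × 5.619 = 145.0 kΩ.

R1 ≈ 145 kΩ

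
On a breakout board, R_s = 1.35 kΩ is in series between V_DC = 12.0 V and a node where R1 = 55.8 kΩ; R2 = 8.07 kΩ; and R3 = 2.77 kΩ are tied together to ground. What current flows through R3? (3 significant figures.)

I ≈ 2.58 mA

Parallel bank: R_p = 1/(1/55.8 + 1/8.07 + 1/2.77) = 1.989 kΩ.
V_A = 12.0 × 1.989/3.339 = 7.148 V.
Branch current I = V_A/R3 = 7.148/2.77 = 2.580 mA.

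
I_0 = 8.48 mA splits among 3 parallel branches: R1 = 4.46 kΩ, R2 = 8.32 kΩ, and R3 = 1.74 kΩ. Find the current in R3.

I ≈ 5.30 mA

Conductances: ΣG = 1/4.46 + 1/8.32 + 1/1.74 = 0.9191 (1/kΩ).
By the current-divider rule, I = I_0 · G_k/ΣG = 8.48 × 0.6253 = 5.302 mA.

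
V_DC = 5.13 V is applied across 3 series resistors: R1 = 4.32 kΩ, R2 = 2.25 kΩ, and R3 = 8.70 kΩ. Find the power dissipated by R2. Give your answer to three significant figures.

P ≈ 0.254 mW

Series current I = V_DC/ΣR = 5.13/15.27 = 0.3360 mA.
P(R2) = I²·R2 = (0.3360)² × 2.25 = 0.2539 mW.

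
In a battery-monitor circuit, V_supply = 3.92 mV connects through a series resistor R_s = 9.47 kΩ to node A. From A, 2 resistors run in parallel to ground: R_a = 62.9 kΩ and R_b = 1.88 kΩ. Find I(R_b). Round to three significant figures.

Equivalent of the parallel group: R_p = 1.825 kΩ.
V_A = 3.92 × 1.825/11.30 = 0.6335 mV.
I(R_b) = V_A / R_b = 0.6335/1.88 = 0.3370 µA.

I ≈ 0.337 µA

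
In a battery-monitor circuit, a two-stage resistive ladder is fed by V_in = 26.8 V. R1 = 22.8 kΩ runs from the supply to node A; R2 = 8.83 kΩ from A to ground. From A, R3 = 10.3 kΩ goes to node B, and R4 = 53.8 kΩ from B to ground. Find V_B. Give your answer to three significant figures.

V_B ≈ 5.71 V

Looking into the second stage from A: R3 + R4 = 64.10 kΩ appears in parallel with R2.
R2 ‖ (R3+R4) = 7.761 kΩ.
So V_A = 26.8 × 0.2539 = 6.806 V.
V_B = V_A × 0.8393 = 5.712 V.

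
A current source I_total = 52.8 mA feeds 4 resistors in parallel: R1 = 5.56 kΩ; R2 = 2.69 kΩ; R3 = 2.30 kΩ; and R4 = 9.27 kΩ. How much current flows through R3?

I ≈ 21.0 mA

Conductances: ΣG = 1/5.56 + 1/2.69 + 1/2.30 + 1/9.27 = 1.094 (1/kΩ).
By the current-divider rule, I = I_total · G_k/ΣG = 52.8 × 0.3973 = 20.98 mA.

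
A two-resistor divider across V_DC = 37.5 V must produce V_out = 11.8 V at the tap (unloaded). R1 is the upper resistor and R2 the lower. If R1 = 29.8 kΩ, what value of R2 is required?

R2 ≈ 13.7 kΩ

Required fraction k = V_out/V_DC = 0.3147.
Rearranging, R2 = R1·k/(1−k) = 29.8 × 0.4591 = 13.68 kΩ.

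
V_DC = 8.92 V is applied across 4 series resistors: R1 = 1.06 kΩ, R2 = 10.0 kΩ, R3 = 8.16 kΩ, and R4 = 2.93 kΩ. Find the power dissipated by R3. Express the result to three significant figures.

P ≈ 1.32 mW

Series current I = V_DC/ΣR = 8.92/22.15 = 0.4027 mA.
P(R3) = I²·R3 = (0.4027)² × 8.16 = 1.323 mW.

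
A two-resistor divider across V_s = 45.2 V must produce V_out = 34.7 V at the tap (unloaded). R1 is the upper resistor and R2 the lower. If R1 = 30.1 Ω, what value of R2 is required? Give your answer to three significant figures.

V_out/V_s = R2/(R1+R2) = 0.7677.
Rearranging, R2 = R1·k/(1−k) = 30.1 × 3.305 = 99.47 Ω.

R2 ≈ 99.5 Ω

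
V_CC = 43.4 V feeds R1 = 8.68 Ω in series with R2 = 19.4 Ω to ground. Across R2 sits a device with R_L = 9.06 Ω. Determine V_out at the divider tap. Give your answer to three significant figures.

R2 ‖ R_L = (19.4 × 9.06)/(19.4 + 9.06) = 6.176 Ω.
Voltage divider with the loaded lower leg: V_out = 43.4 × 6.176/(8.68 + 6.176) = 43.4 × 0.4157 = 18.04 V.
(Unloaded it would be 30.0 V; the load pulls it down.)

V_out ≈ 18.0 V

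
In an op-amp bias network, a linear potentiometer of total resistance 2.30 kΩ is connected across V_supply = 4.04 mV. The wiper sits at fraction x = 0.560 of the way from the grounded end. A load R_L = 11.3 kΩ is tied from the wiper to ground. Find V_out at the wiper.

V_out ≈ 2.15 mV

Lower segment x·R_p = 1.288 kΩ; upper segment (1−x)·R_p = 1.012 kΩ.
(x·R_p) ‖ R_L = 1.156 kΩ.
Loaded-divider output: V_out = 4.04 × 0.5333 = 2.154 mV.
(Unloaded: V_out = x·V_supply = 2.26 mV.)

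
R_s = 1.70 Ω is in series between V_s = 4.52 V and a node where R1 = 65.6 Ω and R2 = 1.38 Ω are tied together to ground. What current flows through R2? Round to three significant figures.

Combine the parallel branches: R_p = (1/65.6 + 1/1.38)⁻¹ = 1.352 Ω.
Node voltage V_A = V_s · R_p/(R_s + R_p) = 4.52 × 0.4429 = 2.002 V.
Branch current I = V_A/R2 = 2.002/1.38 = 1.451 A.
(Equivalently: I_total = 1.481 A, then current-divider fraction G_k/ΣG = 0.9794.)

I ≈ 1.45 A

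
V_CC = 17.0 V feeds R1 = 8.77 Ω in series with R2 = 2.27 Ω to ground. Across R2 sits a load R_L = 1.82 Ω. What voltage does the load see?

First combine the lower leg with the load: R2 ‖ R_L = 1.010 Ω.
Now apply the divider: V_out = 17.0 × 0.1033 = 1.756 V.
(Unloaded it would be 3.50 V; the load pulls it down.)

V_out ≈ 1.76 V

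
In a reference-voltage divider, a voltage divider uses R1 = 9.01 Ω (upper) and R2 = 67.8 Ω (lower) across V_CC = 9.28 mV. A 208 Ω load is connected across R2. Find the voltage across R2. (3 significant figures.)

The load sits in parallel with R2, giving an effective lower resistance R2' = R2·R_L/(R2+R_L) = 51.13 Ω.
Now apply the divider: V_out = 9.28 × 0.8502 = 7.890 mV.

V_out ≈ 7.89 mV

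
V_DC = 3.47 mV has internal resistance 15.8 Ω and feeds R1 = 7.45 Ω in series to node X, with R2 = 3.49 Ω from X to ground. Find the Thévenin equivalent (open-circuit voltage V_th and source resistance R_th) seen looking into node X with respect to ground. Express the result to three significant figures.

V_th ≈ 0.453 mV, R_th ≈ 3.03 Ω

R1' = 15.8 + 7.45 = 23.25 Ω (source resistance + R1).
V_th is the unloaded tap voltage: V_DC · R2/(R1'+R2) = 3.47 × 0.1305 = 0.4529 mV.
Zeroing V_DC shorts the top of R1' to ground, so R_th = R1' ‖ R2 = 3.034 Ω.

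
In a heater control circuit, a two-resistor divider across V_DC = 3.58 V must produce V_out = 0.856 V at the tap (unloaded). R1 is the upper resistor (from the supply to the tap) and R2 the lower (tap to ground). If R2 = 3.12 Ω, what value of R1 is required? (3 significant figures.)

R1 ≈ 9.93 Ω

The divider ratio is R2/(R1+R2) = 0.856/3.58 = 0.2391.
Rearranging, R1 = R2·(1−k)/k = 3.12 × 3.182 = 9.929 Ω.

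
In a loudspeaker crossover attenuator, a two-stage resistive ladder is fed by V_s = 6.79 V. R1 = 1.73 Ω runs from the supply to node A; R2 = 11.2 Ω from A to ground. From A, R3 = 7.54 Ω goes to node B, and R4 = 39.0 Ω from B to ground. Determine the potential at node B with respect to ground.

V_B ≈ 4.77 V

The second stage (R3 + R4 = 46.54 Ω) loads node A in parallel with R2.
Effective lower resistance at A: R2 ‖ 46.54 = 9.028 Ω.
V_A = 6.79 × 9.028/(1.73 + 9.028) = 5.698 V.
Stage 2 is unloaded, so V_B = V_A · R4/(R3+R4) = 5.698 × 39.0/46.54 = 4.775 V.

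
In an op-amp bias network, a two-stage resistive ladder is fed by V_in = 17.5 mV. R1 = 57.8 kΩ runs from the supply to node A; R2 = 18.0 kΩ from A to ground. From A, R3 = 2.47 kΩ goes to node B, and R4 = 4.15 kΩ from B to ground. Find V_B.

V_B ≈ 0.848 mV

The second stage (R3 + R4 = 6.620 kΩ) loads node A in parallel with R2.
R2 ‖ (R3+R4) = 4.840 kΩ.
V_A = 17.5 × 4.840/(57.8 + 4.840) = 1.352 mV.
Then the unloaded second divider: V_B = V_A × R4/(R3+R4) = 1.352 × 0.6269 = 0.8477 mV.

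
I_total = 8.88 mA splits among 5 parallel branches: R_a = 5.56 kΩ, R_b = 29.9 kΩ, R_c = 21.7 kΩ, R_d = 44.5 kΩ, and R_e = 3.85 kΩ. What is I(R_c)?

Conductances: ΣG = 1/5.56 + 1/29.9 + 1/21.7 + 1/44.5 + 1/3.85 = 0.5416 (1/kΩ).
By the current-divider rule, I = I_total · G_k/ΣG = 8.88 × 0.08509 = 0.7556 mA.

I ≈ 0.756 mA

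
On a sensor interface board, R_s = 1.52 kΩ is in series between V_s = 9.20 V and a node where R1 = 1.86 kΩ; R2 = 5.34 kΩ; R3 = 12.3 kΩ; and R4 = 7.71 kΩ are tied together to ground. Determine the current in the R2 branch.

I ≈ 0.711 mA

Equivalent of the parallel group: R_p = 1.068 kΩ.
Node voltage V_A = V_s · R_p/(R_s + R_p) = 9.20 × 0.4128 = 3.798 V.
Branch current I = V_A/R2 = 3.798/5.34 = 0.7112 mA.
(Equivalently: I_total = 3.554 mA, then current-divider fraction G_k/ΣG = 0.2001.)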